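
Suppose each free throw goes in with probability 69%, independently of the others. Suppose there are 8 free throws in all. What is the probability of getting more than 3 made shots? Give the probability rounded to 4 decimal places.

0.9339

X ~ Binomial(8, 0.69); P(X ≥ 4) = Σ C(8,k) p^k (1−p)^(8−k) over k:
  k=4: C(8,4)·0.69^4·0.31^4 = 0.146535
  k=5: C(8,5)·0.69^5·0.31^3 = 0.260927
  k=6: C(8,6)·0.69^6·0.31^2 = 0.290386
  k=7: C(8,7)·0.69^7·0.31^1 = 0.184670
  k=8: C(8,8)·0.69^8·0.31^0 = 0.051380
Total = 0.933897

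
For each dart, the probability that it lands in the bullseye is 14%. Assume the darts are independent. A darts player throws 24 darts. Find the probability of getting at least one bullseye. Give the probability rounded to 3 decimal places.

0.973

P(at least one) = 1 − P(none) = 1 − (1 − 0.14)^24
= 1 − 0.02679 = 0.97321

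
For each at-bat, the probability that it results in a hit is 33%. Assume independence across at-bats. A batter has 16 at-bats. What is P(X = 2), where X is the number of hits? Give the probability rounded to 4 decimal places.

X ~ Binomial(n=16, p=0.33).
P(X=2) = C(16,2) · p^2 · (1−p)^14
= 120 · 0.1089 · 0.0036732 = 0.048002

0.0480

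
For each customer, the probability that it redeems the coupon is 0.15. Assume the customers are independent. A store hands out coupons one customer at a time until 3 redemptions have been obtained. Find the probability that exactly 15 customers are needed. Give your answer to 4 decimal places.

Y = trial on which the third success occurs; negative binomial, r=3, p=0.15.
P(Y=15) = C(14,2) · p^3 · (1−p)^12
= 91 · 0.003375 · 0.14224 = 0.043686

0.0437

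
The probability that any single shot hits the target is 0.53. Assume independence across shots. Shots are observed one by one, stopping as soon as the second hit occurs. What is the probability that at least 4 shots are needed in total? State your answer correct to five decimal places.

Needing more than 3 shots ⇔ fewer than 2 successes in the first 3. With X ~ Binomial(3, 0.53), P(Y > 3) = P(X ≤ 1).
  k=0: C(3,0)·0.53^0·0.47^3 = 0.1038230
  k=1: C(3,1)·0.53^1·0.47^2 = 0.3512310
P(X ≤ 1) = 0.4550540

0.45505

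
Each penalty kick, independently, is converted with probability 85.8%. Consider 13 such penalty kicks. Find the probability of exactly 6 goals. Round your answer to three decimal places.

0.001

X ~ Binomial(n=13, p=0.858).
P(X=6) = C(13,6) · p^6 · (1−p)^7
= 1716 · 0.39895 · 1.1642e-06 = 0.00080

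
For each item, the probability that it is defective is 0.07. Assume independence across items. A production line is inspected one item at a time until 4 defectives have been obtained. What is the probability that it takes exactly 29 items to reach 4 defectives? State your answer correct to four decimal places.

Y = trial on which the fourth success occurs; negative binomial, r=4, p=0.07.
P(Y=29) = C(28,3) · p^4 · (1−p)^25
= 3276 · 2.401e-05 · 0.16296 = 0.012818

0.0128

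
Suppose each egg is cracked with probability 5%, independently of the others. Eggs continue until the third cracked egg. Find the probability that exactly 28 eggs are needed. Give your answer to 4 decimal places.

0.0122

Y = trial on which the third success occurs; negative binomial, r=3, p=0.05.
P(Y=28) = C(27,2) · p^3 · (1−p)^25
= 351 · 0.000125 · 0.27739 = 0.012170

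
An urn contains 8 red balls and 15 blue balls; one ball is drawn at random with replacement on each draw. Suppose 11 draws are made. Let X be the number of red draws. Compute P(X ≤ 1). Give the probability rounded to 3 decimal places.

X ~ Binomial(11, 0.347826); P(X ≤ 1) = Σ C(11,k) p^k (1−p)^(11−k) over k:
  k=0: C(11,0)·0.347826^0·0.652174^11 = 0.00908
  k=1: C(11,1)·0.347826^1·0.652174^10 = 0.05326
Total = 0.06234

0.062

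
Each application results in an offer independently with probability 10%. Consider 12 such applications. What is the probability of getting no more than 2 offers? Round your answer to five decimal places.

0.88913

X ~ Binomial(12, 0.10); P(X ≤ 2) = Σ C(12,k) p^k (1−p)^(12−k) over k:
  k=0: C(12,0)·0.10^0·0.90^12 = 0.2824295
  k=1: C(12,1)·0.10^1·0.90^11 = 0.3765727
  k=2: C(12,2)·0.10^2·0.90^10 = 0.2301278
Total = 0.8891300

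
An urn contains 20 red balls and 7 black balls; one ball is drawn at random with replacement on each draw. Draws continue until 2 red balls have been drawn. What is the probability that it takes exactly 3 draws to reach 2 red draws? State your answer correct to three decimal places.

0.285

Y = trial on which the second success occurs; negative binomial, r=2, p=0.740741.
P(Y=3) = C(2,1) · p^2 · (1−p)^1
= 2 · 0.5487 · 0.25926 = 0.28451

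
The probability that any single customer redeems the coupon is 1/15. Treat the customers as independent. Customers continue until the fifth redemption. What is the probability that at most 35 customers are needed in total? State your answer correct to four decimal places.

Finishing within 35 customers ⇔ at least 5 successes in the first 35. With X ~ Binomial(35, 0.066667), P(Y ≤ 35) = 1 − P(X ≤ 4).
  k=0: C(35,0)·0.066667^0·0.933333^35 = 0.089390
  k=1: C(35,1)·0.066667^1·0.933333^34 = 0.223474
  k=2: C(35,2)·0.066667^2·0.933333^33 = 0.271361
  k=3: C(35,3)·0.066667^3·0.933333^32 = 0.213213
  k=4: C(35,4)·0.066667^4·0.933333^31 = 0.121836
1 − 0.919273 = 0.080727

0.0807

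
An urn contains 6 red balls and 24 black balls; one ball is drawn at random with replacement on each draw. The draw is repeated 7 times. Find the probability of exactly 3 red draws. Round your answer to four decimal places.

0.1147

X ~ Binomial(n=7, p=0.20).
P(X=3) = C(7,3) · p^3 · (1−p)^4
= 35 · 0.008 · 0.4096 = 0.114688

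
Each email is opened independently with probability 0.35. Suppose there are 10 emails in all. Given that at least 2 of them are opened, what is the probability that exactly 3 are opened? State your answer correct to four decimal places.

0.2759

X ~ Binomial(10, 0.35). Want P(X=3 | X≥2) = P(X=3) / P(X≥2).
P(X=3) = C(10,3)·0.35^3·0.65^7 = 0.252220
P(X≥2) = 1 − 0.013463 − 0.072492 = 0.914046
Ratio = 0.252220 / 0.914046 = 0.275938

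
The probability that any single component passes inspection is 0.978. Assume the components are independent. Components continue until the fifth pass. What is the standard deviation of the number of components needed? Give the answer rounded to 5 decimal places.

0.33912

Y = total components until the fifth success; negative binomial with r=5, p=0.978.
SD(Y) = √[r(1−p)/p²] = √(0.1150045) = 0.3391232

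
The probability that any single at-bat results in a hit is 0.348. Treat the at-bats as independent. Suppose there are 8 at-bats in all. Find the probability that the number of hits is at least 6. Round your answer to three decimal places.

0.025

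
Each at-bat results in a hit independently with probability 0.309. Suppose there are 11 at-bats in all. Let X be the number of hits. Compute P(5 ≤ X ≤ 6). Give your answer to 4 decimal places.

X ~ Binomial(11, 0.309); P(5 ≤ X ≤ 6) = Σ C(11,k) p^k (1−p)^(11−k) over k:
  k=5: C(11,5)·0.309^5·0.691^6 = 0.141678
  k=6: C(11,6)·0.309^6·0.691^5 = 0.063355
Total = 0.205033

0.2050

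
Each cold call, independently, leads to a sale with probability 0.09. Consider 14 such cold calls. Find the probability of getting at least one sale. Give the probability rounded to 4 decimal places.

0.7330

P(at least one) = 1 − P(none) = 1 − (1 − 0.09)^14
= 1 − 0.267042 = 0.732958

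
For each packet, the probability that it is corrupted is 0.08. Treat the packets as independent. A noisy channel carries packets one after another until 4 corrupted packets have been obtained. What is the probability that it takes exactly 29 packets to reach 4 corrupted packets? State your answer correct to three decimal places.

Y = trial on which the fourth success occurs; negative binomial, r=4, p=0.08.
P(Y=29) = C(28,3) · p^4 · (1−p)^25
= 3276 · 4.096e-05 · 0.12436 = 0.01669

0.017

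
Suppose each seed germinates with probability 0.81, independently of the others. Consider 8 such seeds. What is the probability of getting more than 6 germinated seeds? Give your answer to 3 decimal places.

0.533

X ~ Binomial(8, 0.81); P(X ≥ 7) = Σ C(8,k) p^k (1−p)^(8−k) over k:
  k=7: C(8,7)·0.81^7·0.19^1 = 0.34773
  k=8: C(8,8)·0.81^8·0.19^0 = 0.18530
Total = 0.53303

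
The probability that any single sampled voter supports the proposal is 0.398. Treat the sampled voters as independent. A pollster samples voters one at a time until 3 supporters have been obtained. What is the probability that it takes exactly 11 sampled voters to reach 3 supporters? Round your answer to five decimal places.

0.04894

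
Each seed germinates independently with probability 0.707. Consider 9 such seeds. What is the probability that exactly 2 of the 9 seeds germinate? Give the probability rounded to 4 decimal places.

0.0033

X ~ Binomial(n=9, p=0.707).
P(X=2) = C(9,2) · p^2 · (1−p)^7
= 36 · 0.49985 · 0.00018538 = 0.003336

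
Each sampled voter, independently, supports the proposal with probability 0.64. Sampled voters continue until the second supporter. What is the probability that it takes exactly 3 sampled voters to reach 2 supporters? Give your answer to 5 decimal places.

Y = trial on which the second success occurs; negative binomial, r=2, p=0.64.
P(Y=3) = C(2,1) · p^2 · (1−p)^1
= 2 · 0.4096 · 0.36 = 0.2949120

0.29491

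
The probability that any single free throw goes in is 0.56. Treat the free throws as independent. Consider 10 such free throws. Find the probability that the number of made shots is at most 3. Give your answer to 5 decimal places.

0.09084

X ~ Binomial(10, 0.56); P(X ≤ 3) = Σ C(10,k) p^k (1−p)^(10−k) over k:
  k=0: C(10,0)·0.56^0·0.44^10 = 0.0002720
  k=1: C(10,1)·0.56^1·0.44^9 = 0.0034615
  k=2: C(10,2)·0.56^2·0.44^8 = 0.0198249
  k=3: C(10,3)·0.56^3·0.44^7 = 0.0672844
Total = 0.0908427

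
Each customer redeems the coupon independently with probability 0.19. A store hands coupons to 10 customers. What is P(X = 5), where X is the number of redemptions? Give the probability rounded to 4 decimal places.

X ~ Binomial(n=10, p=0.19).
P(X=5) = C(10,5) · p^5 · (1−p)^5
= 252 · 0.00024761 · 0.34868 = 0.021757

0.0218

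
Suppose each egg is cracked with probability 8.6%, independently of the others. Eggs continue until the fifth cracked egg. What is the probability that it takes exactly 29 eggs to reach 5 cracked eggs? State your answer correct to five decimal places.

Y = trial on which the fifth success occurs; negative binomial, r=5, p=0.086.
P(Y=29) = C(28,4) · p^5 · (1−p)^24
= 20475 · 4.7043e-06 · 0.11553 = 0.0111282

0.01113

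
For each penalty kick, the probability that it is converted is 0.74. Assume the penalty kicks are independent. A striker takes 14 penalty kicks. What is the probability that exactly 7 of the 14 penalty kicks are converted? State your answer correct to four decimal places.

0.0335

X ~ Binomial(n=14, p=0.74).
P(X=7) = C(14,7) · p^7 · (1−p)^7
= 3432 · 0.12151 · 8.0318e-05 = 0.033495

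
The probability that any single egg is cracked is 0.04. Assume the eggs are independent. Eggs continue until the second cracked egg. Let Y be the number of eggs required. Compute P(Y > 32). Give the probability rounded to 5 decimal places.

Needing more than 32 eggs ⇔ fewer than 2 successes in the first 32. With X ~ Binomial(32, 0.04), P(Y > 32) = P(X ≤ 1).
  k=0: C(32,0)·0.04^0·0.96^32 = 0.2708192
  k=1: C(32,1)·0.04^1·0.96^31 = 0.3610923
P(X ≤ 1) = 0.6319115

0.63191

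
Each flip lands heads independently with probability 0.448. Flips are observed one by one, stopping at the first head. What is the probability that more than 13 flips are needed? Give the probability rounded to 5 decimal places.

0.00044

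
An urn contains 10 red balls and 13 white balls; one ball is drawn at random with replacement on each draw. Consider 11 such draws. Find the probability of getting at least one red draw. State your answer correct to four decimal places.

0.9981

P(at least one) = 1 − P(none) = 1 − (1 − 0.434783)^11
= 1 − 0.001881 = 0.998119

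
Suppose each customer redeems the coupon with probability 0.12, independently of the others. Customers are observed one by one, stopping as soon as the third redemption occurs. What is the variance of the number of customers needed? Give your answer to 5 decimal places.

Y = total customers until the third success; negative binomial with r=3, p=0.12.
Var(Y) = r(1−p)/p² = 3·0.88 / 0.12² = 183.3333333

183.33333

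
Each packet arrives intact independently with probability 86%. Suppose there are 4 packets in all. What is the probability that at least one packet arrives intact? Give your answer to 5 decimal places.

P(at least one) = 1 − P(none) = 1 − (1 − 0.86)^4
= 1 − 0.0003842 = 0.9996158

0.99962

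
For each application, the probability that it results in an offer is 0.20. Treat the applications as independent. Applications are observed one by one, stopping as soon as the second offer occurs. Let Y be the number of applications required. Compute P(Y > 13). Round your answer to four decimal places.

Needing more than 13 applications ⇔ fewer than 2 successes in the first 13. With X ~ Binomial(13, 0.20), P(Y > 13) = P(X ≤ 1).
  k=0: C(13,0)·0.20^0·0.80^13 = 0.054976
  k=1: C(13,1)·0.20^1·0.80^12 = 0.178671
P(X ≤ 1) = 0.233646

0.2336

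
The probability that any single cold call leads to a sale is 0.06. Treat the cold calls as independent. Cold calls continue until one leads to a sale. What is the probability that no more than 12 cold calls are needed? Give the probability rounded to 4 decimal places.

Y = number of cold calls to the first success; geometric, p = 0.06.
P(Y ≤ 12) = 1 − (1−p)^12 = 1 − 0.475920 = 0.524080

0.5241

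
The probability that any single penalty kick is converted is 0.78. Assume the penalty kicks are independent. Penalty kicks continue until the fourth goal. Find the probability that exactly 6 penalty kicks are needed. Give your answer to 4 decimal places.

Y = trial on which the fourth success occurs; negative binomial, r=4, p=0.78.
P(Y=6) = C(5,3) · p^4 · (1−p)^2
= 10 · 0.37015 · 0.0484 = 0.179153

0.1792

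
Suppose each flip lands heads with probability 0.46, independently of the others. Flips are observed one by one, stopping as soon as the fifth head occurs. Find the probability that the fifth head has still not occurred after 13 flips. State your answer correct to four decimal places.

Needing more than 13 flips ⇔ fewer than 5 successes in the first 13. With X ~ Binomial(13, 0.46), P(Y > 13) = P(X ≤ 4).
  k=0: C(13,0)·0.46^0·0.54^13 = 0.000332
  k=1: C(13,1)·0.46^1·0.54^12 = 0.003676
  k=2: C(13,2)·0.46^2·0.54^11 = 0.018791
  k=3: C(13,3)·0.46^3·0.54^10 = 0.058692
  k=4: C(13,4)·0.46^4·0.54^9 = 0.124992
P(X ≤ 4) = 0.206483

0.2065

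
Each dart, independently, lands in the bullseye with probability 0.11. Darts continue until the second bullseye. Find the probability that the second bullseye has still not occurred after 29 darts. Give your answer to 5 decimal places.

0.15616

Needing more than 29 darts ⇔ fewer than 2 successes in the first 29. With X ~ Binomial(29, 0.11), P(Y > 29) = P(X ≤ 1).
  k=0: C(29,0)·0.11^0·0.89^29 = 0.0340651
  k=1: C(29,1)·0.11^1·0.89^28 = 0.1220987
P(X ≤ 1) = 0.1561638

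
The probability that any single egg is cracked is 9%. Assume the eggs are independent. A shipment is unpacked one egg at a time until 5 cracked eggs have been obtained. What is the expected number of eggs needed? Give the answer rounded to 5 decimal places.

Y = total eggs until the fifth success; negative binomial with r=5, p=0.09.
E[Y] = r / p = 5 / 0.09 = 55.5555556

55.55556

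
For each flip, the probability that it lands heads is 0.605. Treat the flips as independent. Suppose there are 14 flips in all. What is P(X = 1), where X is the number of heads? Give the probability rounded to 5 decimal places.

0.00005

X ~ Binomial(n=14, p=0.605).
P(X=1) = C(14,1) · p^1 · (1−p)^13
= 14 · 0.605 · 5.6985e-06 = 0.0000483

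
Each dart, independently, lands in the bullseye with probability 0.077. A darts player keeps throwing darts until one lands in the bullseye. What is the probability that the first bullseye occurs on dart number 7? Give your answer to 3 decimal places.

Geometric (trials to first success), p = 0.077.
P(Y = 7) = (1−p)^6 · p = 0.61832 · 0.077 = 0.04761

0.048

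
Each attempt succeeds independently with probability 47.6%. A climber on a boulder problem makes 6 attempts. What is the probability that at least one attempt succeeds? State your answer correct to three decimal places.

P(at least one) = 1 − P(none) = 1 − (1 − 0.476)^6
= 1 − 0.02070 = 0.97930

0.979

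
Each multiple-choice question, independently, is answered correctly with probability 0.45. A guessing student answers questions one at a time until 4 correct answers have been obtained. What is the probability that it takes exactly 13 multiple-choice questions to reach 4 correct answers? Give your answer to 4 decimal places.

0.0415

Y = trial on which the fourth success occurs; negative binomial, r=4, p=0.45.
P(Y=13) = C(12,3) · p^4 · (1−p)^9
= 220 · 0.041006 · 0.0046054 = 0.041547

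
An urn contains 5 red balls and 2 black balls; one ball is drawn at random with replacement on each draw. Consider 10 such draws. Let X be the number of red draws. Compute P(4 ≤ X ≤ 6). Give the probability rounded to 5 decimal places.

0.30481

X ~ Binomial(10, 0.714286); P(4 ≤ X ≤ 6) = Σ C(10,k) p^k (1−p)^(10−k) over k:
  k=4: C(10,4)·0.714286^4·0.285714^6 = 0.0297371
  k=5: C(10,5)·0.714286^5·0.285714^5 = 0.0892114
  k=6: C(10,6)·0.714286^6·0.285714^4 = 0.1858570
Total = 0.3048055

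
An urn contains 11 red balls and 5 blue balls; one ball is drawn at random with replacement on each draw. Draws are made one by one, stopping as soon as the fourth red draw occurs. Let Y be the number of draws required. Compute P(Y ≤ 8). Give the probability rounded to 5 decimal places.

0.93175

Finishing within 8 draws ⇔ at least 4 successes in the first 8. With X ~ Binomial(8, 0.6875), P(Y ≤ 8) = 1 − P(X ≤ 3).
  k=0: C(8,0)·0.6875^0·0.3125^8 = 0.0000909
  k=1: C(8,1)·0.6875^1·0.3125^7 = 0.0016007
  k=2: C(8,2)·0.6875^2·0.3125^6 = 0.0123255
  k=3: C(8,3)·0.6875^3·0.3125^5 = 0.0542321
1 − 0.0682492 = 0.9317508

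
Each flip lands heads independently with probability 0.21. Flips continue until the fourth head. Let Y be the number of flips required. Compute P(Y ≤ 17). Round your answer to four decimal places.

0.4927

Finishing within 17 flips ⇔ at least 4 successes in the first 17. With X ~ Binomial(17, 0.21), P(Y ≤ 17) = 1 − P(X ≤ 3).
  k=0: C(17,0)·0.21^0·0.79^17 = 0.018183
  k=1: C(17,1)·0.21^1·0.79^16 = 0.082168
  k=2: C(17,2)·0.21^2·0.79^15 = 0.174737
  k=3: C(17,3)·0.21^3·0.79^14 = 0.232245
1 − 0.507332 = 0.492668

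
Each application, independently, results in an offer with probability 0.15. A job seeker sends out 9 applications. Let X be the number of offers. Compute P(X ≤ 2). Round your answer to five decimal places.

X ~ Binomial(9, 0.15); P(X ≤ 2) = Σ C(9,k) p^k (1−p)^(9−k) over k:
  k=0: C(9,0)·0.15^0·0.85^9 = 0.2316169
  k=1: C(9,1)·0.15^1·0.85^8 = 0.3678622
  k=2: C(9,2)·0.15^2·0.85^7 = 0.2596674
Total = 0.8591466

0.85915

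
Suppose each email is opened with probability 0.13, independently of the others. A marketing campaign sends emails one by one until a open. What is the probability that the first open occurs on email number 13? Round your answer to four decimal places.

Geometric (trials to first success), p = 0.13.
P(Y = 13) = (1−p)^12 · p = 0.18803 · 0.13 = 0.024444

0.0244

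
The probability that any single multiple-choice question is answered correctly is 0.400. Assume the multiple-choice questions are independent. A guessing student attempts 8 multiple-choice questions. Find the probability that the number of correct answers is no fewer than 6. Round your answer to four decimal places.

0.0498

X ~ Binomial(8, 0.40); P(X ≥ 6) = Σ C(8,k) p^k (1−p)^(8−k) over k:
  k=6: C(8,6)·0.40^6·0.60^2 = 0.041288
  k=7: C(8,7)·0.40^7·0.60^1 = 0.007864
  k=8: C(8,8)·0.40^8·0.60^0 = 0.000655
Total = 0.049807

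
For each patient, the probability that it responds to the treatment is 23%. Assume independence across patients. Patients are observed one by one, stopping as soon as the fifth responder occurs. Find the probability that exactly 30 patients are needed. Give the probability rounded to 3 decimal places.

0.022

Y = trial on which the fifth success occurs; negative binomial, r=5, p=0.23.
P(Y=30) = C(29,4) · p^5 · (1−p)^25
= 23751 · 0.00064363 · 0.001453 = 0.02221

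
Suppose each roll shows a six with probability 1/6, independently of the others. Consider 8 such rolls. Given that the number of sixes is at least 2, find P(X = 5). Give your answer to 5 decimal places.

0.01054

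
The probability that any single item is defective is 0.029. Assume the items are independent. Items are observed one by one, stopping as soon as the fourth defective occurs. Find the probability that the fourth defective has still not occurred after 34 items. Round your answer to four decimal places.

0.9836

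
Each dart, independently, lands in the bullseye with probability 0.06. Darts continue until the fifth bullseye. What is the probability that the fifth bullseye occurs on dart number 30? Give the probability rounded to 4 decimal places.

0.0039

Y = trial on which the fifth success occurs; negative binomial, r=5, p=0.06.
P(Y=30) = C(29,4) · p^5 · (1−p)^25
= 23751 · 7.776e-07 · 0.21291 = 0.003932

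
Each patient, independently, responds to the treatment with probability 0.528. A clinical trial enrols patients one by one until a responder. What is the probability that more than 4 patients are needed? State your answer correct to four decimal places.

0.0496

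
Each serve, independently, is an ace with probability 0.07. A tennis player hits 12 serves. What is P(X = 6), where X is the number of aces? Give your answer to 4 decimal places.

X ~ Binomial(n=12, p=0.07).
P(X=6) = C(12,6) · p^6 · (1−p)^6
= 924 · 1.1765e-07 · 0.64699 = 0.000070

0.0001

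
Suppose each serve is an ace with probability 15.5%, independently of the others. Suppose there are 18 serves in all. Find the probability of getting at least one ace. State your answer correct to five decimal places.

0.95176

P(at least one) = 1 − P(none) = 1 − (1 − 0.155)^18
= 1 − 0.0482415 = 0.9517585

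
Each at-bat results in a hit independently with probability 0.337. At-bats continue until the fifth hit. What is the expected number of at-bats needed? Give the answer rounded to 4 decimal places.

14.8368

Y = total at-bats until the fifth success; negative binomial with r=5, p=0.337.
E[Y] = r / p = 5 / 0.337 = 14.836795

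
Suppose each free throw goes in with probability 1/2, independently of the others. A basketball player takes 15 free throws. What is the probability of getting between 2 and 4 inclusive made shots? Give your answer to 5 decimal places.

0.05875

X ~ Binomial(15, 0.50); P(2 ≤ X ≤ 4) = Σ C(15,k) p^k (1−p)^(15−k) over k:
  k=2: C(15,2)·0.50^2·0.50^13 = 0.0032043
  k=3: C(15,3)·0.50^3·0.50^12 = 0.0138855
  k=4: C(15,4)·0.50^4·0.50^11 = 0.0416565
Total = 0.0587463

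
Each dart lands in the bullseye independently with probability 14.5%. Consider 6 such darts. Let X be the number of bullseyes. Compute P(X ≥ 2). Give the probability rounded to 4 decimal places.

X ~ Binomial(6, 0.145); P(X ≥ 2) = Σ C(6,k) p^k (1−p)^(6−k) over k:
  k=2: C(6,2)·0.145^2·0.855^4 = 0.168536
  k=3: C(6,3)·0.145^3·0.855^3 = 0.038109
  k=4: C(6,4)·0.145^4·0.855^2 = 0.004847
  k=5: C(6,5)·0.145^5·0.855^1 = 0.000329
  k=6: C(6,6)·0.145^6·0.855^0 = 0.000009
Total = 0.211830

0.2118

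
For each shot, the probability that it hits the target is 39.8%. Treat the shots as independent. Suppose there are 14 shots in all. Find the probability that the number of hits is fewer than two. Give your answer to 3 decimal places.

0.008

X ~ Binomial(14, 0.398); P(X ≤ 1) = Σ C(14,k) p^k (1−p)^(14−k) over k:
  k=0: C(14,0)·0.398^0·0.602^14 = 0.00082
  k=1: C(14,1)·0.398^1·0.602^13 = 0.00760
Total = 0.00842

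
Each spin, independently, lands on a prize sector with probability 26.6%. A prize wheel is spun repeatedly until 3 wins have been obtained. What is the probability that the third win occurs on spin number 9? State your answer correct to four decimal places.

Y = trial on which the third success occurs; negative binomial, r=3, p=0.266.
P(Y=9) = C(8,2) · p^3 · (1−p)^6
= 28 · 0.018821 · 0.15638 = 0.082410

0.0824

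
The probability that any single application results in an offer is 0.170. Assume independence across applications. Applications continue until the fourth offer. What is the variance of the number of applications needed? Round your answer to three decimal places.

114.879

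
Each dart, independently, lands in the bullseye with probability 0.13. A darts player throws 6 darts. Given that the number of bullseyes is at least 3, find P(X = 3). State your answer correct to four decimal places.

0.8937

X ~ Binomial(6, 0.13). Want P(X=3 | X≥3) = P(X=3) / P(X≥3).
P(X=3) = C(6,3)·0.13^3·0.87^3 = 0.028935
P(X≥3) = 1 − 0.433626 − 0.388768 − 0.145230 = 0.032376
Ratio = 0.028935 / 0.032376 = 0.893708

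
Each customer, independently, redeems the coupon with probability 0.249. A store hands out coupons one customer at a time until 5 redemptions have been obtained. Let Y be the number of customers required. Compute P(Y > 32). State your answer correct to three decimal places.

0.071

Needing more than 32 customers ⇔ fewer than 5 successes in the first 32. With X ~ Binomial(32, 0.249), P(Y > 32) = P(X ≤ 4).
  k=0: C(32,0)·0.249^0·0.751^32 = 0.00010
  k=1: C(32,1)·0.249^1·0.751^31 = 0.00111
  k=2: C(32,2)·0.249^2·0.751^30 = 0.00572
  k=3: C(32,3)·0.249^3·0.751^29 = 0.01895
  k=4: C(32,4)·0.249^4·0.751^28 = 0.04555
P(X ≤ 4) = 0.07144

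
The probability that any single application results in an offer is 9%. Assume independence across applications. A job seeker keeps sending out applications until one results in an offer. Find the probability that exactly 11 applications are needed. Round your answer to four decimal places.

0.0350

Geometric (trials to first success), p = 0.09.
P(Y = 11) = (1−p)^10 · p = 0.38942 · 0.09 = 0.035047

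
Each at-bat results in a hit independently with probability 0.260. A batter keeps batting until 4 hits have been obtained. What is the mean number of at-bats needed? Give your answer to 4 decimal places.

Y = total at-bats until the fourth success; negative binomial with r=4, p=0.26.
E[Y] = r / p = 4 / 0.26 = 15.384615

15.3846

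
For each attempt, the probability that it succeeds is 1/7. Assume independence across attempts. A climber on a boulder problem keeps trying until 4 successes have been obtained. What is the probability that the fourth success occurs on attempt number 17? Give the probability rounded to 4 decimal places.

0.0314

Y = trial on which the fourth success occurs; negative binomial, r=4, p=0.142857.
P(Y=17) = C(16,3) · p^4 · (1−p)^13
= 560 · 0.00041649 · 0.1348 = 0.031440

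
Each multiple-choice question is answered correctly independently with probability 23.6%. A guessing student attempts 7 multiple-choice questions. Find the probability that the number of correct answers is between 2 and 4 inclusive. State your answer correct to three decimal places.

0.510

X ~ Binomial(7, 0.236); P(2 ≤ X ≤ 4) = Σ C(7,k) p^k (1−p)^(7−k) over k:
  k=2: C(7,2)·0.236^2·0.764^5 = 0.30445
  k=3: C(7,3)·0.236^3·0.764^4 = 0.15674
  k=4: C(7,4)·0.236^4·0.764^3 = 0.04842
Total = 0.50960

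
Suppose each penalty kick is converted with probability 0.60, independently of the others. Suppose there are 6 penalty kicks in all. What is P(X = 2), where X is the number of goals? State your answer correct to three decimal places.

X ~ Binomial(n=6, p=0.60).
P(X=2) = C(6,2) · p^2 · (1−p)^4
= 15 · 0.36 · 0.0256 = 0.13824

0.138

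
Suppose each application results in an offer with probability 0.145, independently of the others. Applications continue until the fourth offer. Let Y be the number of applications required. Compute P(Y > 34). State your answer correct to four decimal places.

0.2533

Needing more than 34 applications ⇔ fewer than 4 successes in the first 34. With X ~ Binomial(34, 0.145), P(Y > 34) = P(X ≤ 3).
  k=0: C(34,0)·0.145^0·0.855^34 = 0.004862
  k=1: C(34,1)·0.145^1·0.855^33 = 0.028037
  k=2: C(34,2)·0.145^2·0.855^32 = 0.078454
  k=3: C(34,3)·0.145^3·0.855^31 = 0.141921
P(X ≤ 3) = 0.253274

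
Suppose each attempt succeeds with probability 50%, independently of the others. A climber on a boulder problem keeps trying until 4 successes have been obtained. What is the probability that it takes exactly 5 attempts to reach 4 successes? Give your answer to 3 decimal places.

0.125

Y = trial on which the fourth success occurs; negative binomial, r=4, p=0.50.
P(Y=5) = C(4,3) · p^4 · (1−p)^1
= 4 · 0.0625 · 0.5 = 0.12500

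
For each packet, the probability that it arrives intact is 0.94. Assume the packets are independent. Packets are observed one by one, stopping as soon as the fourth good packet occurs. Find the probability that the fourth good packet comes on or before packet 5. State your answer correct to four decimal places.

Finishing within 5 packets ⇔ at least 4 successes in the first 5. With X ~ Binomial(5, 0.94), P(Y ≤ 5) = 1 − P(X ≤ 3).
  k=0: C(5,0)·0.94^0·0.06^5 = 0.000001
  k=1: C(5,1)·0.94^1·0.06^4 = 0.000061
  k=2: C(5,2)·0.94^2·0.06^3 = 0.001909
  k=3: C(5,3)·0.94^3·0.06^2 = 0.029901
1 − 0.031871 = 0.968129

0.9681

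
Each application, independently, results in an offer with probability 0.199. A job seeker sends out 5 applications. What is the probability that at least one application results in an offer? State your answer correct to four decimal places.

P(at least one) = 1 − P(none) = 1 − (1 − 0.199)^5
= 1 − 0.329733 = 0.670267

0.6703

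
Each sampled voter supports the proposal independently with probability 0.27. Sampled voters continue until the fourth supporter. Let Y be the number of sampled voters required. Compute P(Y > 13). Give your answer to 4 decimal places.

Needing more than 13 sampled voters ⇔ fewer than 4 successes in the first 13. With X ~ Binomial(13, 0.27), P(Y > 13) = P(X ≤ 3).
  k=0: C(13,0)·0.27^0·0.73^13 = 0.016718
  k=1: C(13,1)·0.27^1·0.73^12 = 0.080386
  k=2: C(13,2)·0.27^2·0.73^11 = 0.178391
  k=3: C(13,3)·0.27^3·0.73^10 = 0.241928
P(X ≤ 3) = 0.517424

0.5174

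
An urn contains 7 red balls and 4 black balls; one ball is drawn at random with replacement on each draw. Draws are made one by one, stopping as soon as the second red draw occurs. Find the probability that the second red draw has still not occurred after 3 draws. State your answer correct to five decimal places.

Needing more than 3 draws ⇔ fewer than 2 successes in the first 3. With X ~ Binomial(3, 0.636364), P(Y > 3) = P(X ≤ 1).
  k=0: C(3,0)·0.636364^0·0.363636^3 = 0.0480841
  k=1: C(3,1)·0.636364^1·0.363636^2 = 0.2524418
P(X ≤ 1) = 0.3005259

0.30053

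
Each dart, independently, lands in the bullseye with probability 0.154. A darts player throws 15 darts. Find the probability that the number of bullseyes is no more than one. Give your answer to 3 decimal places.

X ~ Binomial(15, 0.154); P(X ≤ 1) = Σ C(15,k) p^k (1−p)^(15−k) over k:
  k=0: C(15,0)·0.154^0·0.846^15 = 0.08139
  k=1: C(15,1)·0.154^1·0.846^14 = 0.22223
Total = 0.30361

0.304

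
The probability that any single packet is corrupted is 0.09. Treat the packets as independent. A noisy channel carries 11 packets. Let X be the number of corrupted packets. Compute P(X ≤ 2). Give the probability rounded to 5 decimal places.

0.93053

X ~ Binomial(11, 0.09); P(X ≤ 2) = Σ C(11,k) p^k (1−p)^(11−k) over k:
  k=0: C(11,0)·0.09^0·0.91^11 = 0.3543687
  k=1: C(11,1)·0.09^1·0.91^10 = 0.3855220
  k=2: C(11,2)·0.09^2·0.91^9 = 0.1906427
Total = 0.9305334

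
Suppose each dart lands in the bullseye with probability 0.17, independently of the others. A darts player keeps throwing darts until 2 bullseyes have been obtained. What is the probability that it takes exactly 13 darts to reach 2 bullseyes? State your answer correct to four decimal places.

Y = trial on which the second success occurs; negative binomial, r=2, p=0.17.
P(Y=13) = C(12,1) · p^2 · (1−p)^11
= 12 · 0.0289 · 0.12878 = 0.044662

0.0447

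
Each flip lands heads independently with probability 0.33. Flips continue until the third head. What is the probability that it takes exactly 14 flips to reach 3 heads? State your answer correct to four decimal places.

Y = trial on which the third success occurs; negative binomial, r=3, p=0.33.
P(Y=14) = C(13,2) · p^3 · (1−p)^11
= 78 · 0.035937 · 0.012213 = 0.034234

0.0342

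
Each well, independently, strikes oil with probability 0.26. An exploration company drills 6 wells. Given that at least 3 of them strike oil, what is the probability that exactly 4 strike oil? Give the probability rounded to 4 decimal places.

X ~ Binomial(6, 0.26). Want P(X=4 | X≥3) = P(X=4) / P(X≥3).
P(X=4) = C(6,4)·0.26^4·0.74^2 = 0.037536
P(X≥3) = 1 − 0.164206 − 0.346165 − 0.304064 = 0.185565
Ratio = 0.037536 / 0.185565 = 0.202280

0.2023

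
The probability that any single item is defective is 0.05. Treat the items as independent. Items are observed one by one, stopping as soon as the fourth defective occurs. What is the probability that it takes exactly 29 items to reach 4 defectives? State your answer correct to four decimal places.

Y = trial on which the fourth success occurs; negative binomial, r=4, p=0.05.
P(Y=29) = C(28,3) · p^4 · (1−p)^25
= 3276 · 6.25e-06 · 0.27739 = 0.005680

0.0057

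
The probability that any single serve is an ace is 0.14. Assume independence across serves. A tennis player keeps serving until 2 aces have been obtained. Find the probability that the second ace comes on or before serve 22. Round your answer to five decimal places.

0.83406

Finishing within 22 serves ⇔ at least 2 successes in the first 22. With X ~ Binomial(22, 0.14), P(Y ≤ 22) = 1 − P(X ≤ 1).
  k=0: C(22,0)·0.14^0·0.86^22 = 0.0362215
  k=1: C(22,1)·0.14^1·0.86^21 = 0.1297234
1 − 0.1659448 = 0.8340552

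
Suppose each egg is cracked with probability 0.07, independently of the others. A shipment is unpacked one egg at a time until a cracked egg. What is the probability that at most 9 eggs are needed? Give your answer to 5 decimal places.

0.47959

Y = number of eggs to the first success; geometric, p = 0.07.
P(Y ≤ 9) = 1 − (1−p)^9 = 1 − 0.5204111 = 0.4795889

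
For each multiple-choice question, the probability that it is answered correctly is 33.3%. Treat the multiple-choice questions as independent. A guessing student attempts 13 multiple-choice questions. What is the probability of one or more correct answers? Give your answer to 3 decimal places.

0.995

P(at least one) = 1 − P(none) = 1 − (1 − 0.333)^13
= 1 − 0.00517 = 0.99483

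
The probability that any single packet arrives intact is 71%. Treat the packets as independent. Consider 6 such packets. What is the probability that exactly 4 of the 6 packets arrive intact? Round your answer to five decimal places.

0.32057

X ~ Binomial(n=6, p=0.71).
P(X=4) = C(6,4) · p^4 · (1−p)^2
= 15 · 0.25412 · 0.0841 = 0.3205684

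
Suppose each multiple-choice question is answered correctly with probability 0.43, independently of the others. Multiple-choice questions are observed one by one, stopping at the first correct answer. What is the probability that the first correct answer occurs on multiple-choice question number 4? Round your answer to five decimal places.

Geometric (trials to first success), p = 0.43.
P(Y = 4) = (1−p)^3 · p = 0.18519 · 0.43 = 0.0796330

0.07963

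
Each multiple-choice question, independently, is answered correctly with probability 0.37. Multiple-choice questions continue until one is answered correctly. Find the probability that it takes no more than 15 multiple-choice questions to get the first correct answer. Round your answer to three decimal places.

0.999

Y = number of multiple-choice questions to the first success; geometric, p = 0.37.
P(Y ≤ 15) = 1 − (1−p)^15 = 1 − 0.00098 = 0.99902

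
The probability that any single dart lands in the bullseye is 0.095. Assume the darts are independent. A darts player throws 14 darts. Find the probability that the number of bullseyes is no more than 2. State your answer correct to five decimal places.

0.85843

X ~ Binomial(14, 0.095); P(X ≤ 2) = Σ C(14,k) p^k (1−p)^(14−k) over k:
  k=0: C(14,0)·0.095^0·0.905^14 = 0.2472180
  k=1: C(14,1)·0.095^1·0.905^13 = 0.3633149
  k=2: C(14,2)·0.095^2·0.905^12 = 0.2478972
Total = 0.8584300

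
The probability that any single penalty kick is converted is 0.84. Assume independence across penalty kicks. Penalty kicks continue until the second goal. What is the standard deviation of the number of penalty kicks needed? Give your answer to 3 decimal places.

Y = total penalty kicks until the second success; negative binomial with r=2, p=0.84.
SD(Y) = √[r(1−p)/p²] = √(0.45351) = 0.67344

0.673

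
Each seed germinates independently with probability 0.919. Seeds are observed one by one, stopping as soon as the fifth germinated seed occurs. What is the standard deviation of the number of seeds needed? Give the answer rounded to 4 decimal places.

Y = total seeds until the fifth success; negative binomial with r=5, p=0.919.
SD(Y) = √[r(1−p)/p²] = √(0.479539) = 0.692488

0.6925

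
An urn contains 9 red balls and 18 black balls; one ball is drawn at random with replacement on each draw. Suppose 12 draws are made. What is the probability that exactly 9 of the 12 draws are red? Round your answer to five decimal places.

X ~ Binomial(n=12, p=0.333333).
P(X=9) = C(12,9) · p^9 · (1−p)^3
= 220 · 5.0805e-05 · 0.2963 = 0.0033118

0.00331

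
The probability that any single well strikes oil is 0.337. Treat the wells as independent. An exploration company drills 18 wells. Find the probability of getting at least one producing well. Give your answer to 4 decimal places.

0.9994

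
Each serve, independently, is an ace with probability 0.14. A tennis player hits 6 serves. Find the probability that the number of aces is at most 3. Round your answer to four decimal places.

X ~ Binomial(6, 0.14); P(X ≤ 3) = Σ C(6,k) p^k (1−p)^(6−k) over k:
  k=0: C(6,0)·0.14^0·0.86^6 = 0.404567
  k=1: C(6,1)·0.14^1·0.86^5 = 0.395159
  k=2: C(6,2)·0.14^2·0.86^4 = 0.160820
  k=3: C(6,3)·0.14^3·0.86^3 = 0.034907
Total = 0.995453

0.9955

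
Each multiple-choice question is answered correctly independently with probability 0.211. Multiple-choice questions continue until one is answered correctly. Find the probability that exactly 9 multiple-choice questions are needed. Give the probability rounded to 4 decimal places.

Geometric (trials to first success), p = 0.211.
P(Y = 9) = (1−p)^8 · p = 0.15018 · 0.211 = 0.031688

0.0317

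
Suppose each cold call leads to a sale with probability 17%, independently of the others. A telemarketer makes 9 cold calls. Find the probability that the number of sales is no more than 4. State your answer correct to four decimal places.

0.9902

X ~ Binomial(9, 0.17); P(X ≤ 4) = Σ C(9,k) p^k (1−p)^(9−k) over k:
  k=0: C(9,0)·0.17^0·0.83^9 = 0.186940
  k=1: C(9,1)·0.17^1·0.83^8 = 0.344601
  k=2: C(9,2)·0.17^2·0.83^7 = 0.282323
  k=3: C(9,3)·0.17^3·0.83^6 = 0.134926
  k=4: C(9,4)·0.17^4·0.83^5 = 0.041453
Total = 0.990243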